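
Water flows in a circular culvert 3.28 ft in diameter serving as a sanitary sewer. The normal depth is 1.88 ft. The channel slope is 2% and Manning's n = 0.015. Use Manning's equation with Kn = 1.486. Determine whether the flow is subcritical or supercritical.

For a circular section of diameter D = 3.28 ft at depth y = 1.88 ft, the central angle is θ = 2 arccos(1 − 2y/D) = 3.435 rad. Then A = (D²/8)(θ − sin θ) = 5.009 ft² and P = Dθ/2 = 5.634 ft.
Hydraulic radius R = A/P = 5.009/5.634 = 0.8891 ft.
V = (1.486/n) R^(2/3) √S = (1.486/0.015) × 0.8891^(2/3) × √0.02 = 12.95 ft/s. Hydraulic depth D_h = A/T = 5.009/3.245 = 1.544 ft.
Froude number Fr = V/√(g·D_h) = 12.95/√(32.2×1.544) = 1.84, which is greater than 1, so the flow is supercritical.

supercritical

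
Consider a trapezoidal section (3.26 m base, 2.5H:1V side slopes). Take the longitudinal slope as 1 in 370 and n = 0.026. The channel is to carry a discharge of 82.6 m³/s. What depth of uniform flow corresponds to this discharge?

y_n = 2.88 m

Manning's equation rearranged: A R^(2/3) = nQ / (1·√S) = 0.026 × 82.6 / (√0.002703) = 41.31.
Try y = 2.44 m: A R^(2/3) = 28.48 — too small.
Try y = 2.88 m: A R^(2/3) = 41.3 — ≈ 41.31.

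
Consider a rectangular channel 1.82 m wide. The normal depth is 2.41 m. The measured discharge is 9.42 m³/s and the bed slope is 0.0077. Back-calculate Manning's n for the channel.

Flow area A = b·y = 1.82 × 2.41 = 4.386 m². Wetted perimeter P = b + 2y = 1.82 + 2×2.41 = 6.64 m.
Hydraulic radius R = A/P = 4.386/6.64 = 0.6606 m.
Rearranging Manning's equation: n = (1/Q) A R^(2/3) S^(1/2) = (1/9.42) × 4.386 × 0.6606^(2/3) × √0.0077 = 0.031.

n = 0.031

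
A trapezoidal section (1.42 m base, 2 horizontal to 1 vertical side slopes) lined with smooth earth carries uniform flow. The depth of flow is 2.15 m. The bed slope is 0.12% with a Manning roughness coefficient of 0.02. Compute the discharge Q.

With bottom width b = 1.42 m and side slope z = 2: A = (b + zy)y = (1.42 + 2×2.15)×2.15 = 12.3 m²; P = b + 2y√(1+z²) = 1.42 + 2×2.15×2.236 = 11.04 m.
Hydraulic radius R = A/P = 12.3/11.04 = 1.114 m.
Manning's equation: Q = (1/n) A R^(2/3) S^(1/2) = (1/0.02) × 12.3 × 1.114^(2/3) × 0.0012^(1/2) = 22.9 m³/s.

Q = 22.9 m³/s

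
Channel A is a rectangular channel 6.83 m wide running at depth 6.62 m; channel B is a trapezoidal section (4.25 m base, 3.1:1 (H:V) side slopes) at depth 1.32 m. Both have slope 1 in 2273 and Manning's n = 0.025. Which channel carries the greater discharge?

channel A

Channel A: Flow area A = b·y = 6.83 × 6.62 = 45.21 m². Wetted perimeter P = b + 2y = 6.83 + 2×6.62 = 20.07 m. Hydraulic radius R = A/P = 45.21/20.07 = 2.253 m. Q_A = (1/0.025)·45.21·2.253^(2/3)·√0.0004399 = 65.19 m³/s.
Channel B: With bottom width b = 4.25 m and side slope z = 3.1: A = (b + zy)y = (4.25 + 3.1×1.32)×1.32 = 11.01 m²; P = b + 2y√(1+z²) = 4.25 + 2×1.32×3.257 = 12.85 m. Hydraulic radius R = A/P = 11.01/12.85 = 0.857 m. Q_B = (1/0.025)·11.01·0.857^(2/3)·√0.0004399 = 8.335 m³/s.
Q_A = 65.19 m³/s vs Q_B = 8.335 m³/s, so channel A carries more.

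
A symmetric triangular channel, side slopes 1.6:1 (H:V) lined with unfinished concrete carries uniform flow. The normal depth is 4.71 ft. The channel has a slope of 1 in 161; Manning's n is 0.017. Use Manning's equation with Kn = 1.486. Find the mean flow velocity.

V = 10.9 ft/s

For a triangular section with side slope z = 1.6: A = zy² = 1.6×4.71² = 35.49 ft²; P = 2y√(1+z²) = 2×4.71×1.887 = 17.77 ft.
Hydraulic radius R = A/P = 35.49/17.77 = 1.997 ft.
From Manning's equation, V = (1.486/n) R^(2/3) S^(1/2) = (1.486/0.017) × 1.997^(2/3) × 0.006211^(1/2) = 10.9 ft/s.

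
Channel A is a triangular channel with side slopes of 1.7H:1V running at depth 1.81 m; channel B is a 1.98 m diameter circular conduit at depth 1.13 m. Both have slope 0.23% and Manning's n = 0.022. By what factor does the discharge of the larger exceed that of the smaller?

3.94

Channel A: For a triangular section with side slope z = 1.7: A = zy² = 1.7×1.81² = 5.569 m²; P = 2y√(1+z²) = 2×1.81×1.972 = 7.14 m. Hydraulic radius R = A/P = 5.569/7.14 = 0.7801 m. Q_A = (1/0.022)·5.569·0.7801^(2/3)·√0.0023 = 10.29 m³/s.
Channel B: For a circular section of diameter D = 1.98 m at depth y = 1.13 m, the central angle is θ = 2 arccos(1 − 2y/D) = 3.425 rad. Then A = (D²/8)(θ − sin θ) = 1.816 m² and P = Dθ/2 = 3.391 m. Hydraulic radius R = A/P = 1.816/3.391 = 0.5355 m. Q_B = (1/0.022)·1.816·0.5355^(2/3)·√0.0023 = 2.61 m³/s.
The larger discharge is 10.29 m³/s and the smaller is 2.61 m³/s; the ratio is 3.94.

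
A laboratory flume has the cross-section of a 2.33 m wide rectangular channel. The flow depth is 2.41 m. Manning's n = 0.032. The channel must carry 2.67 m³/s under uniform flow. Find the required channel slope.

Flow area A = b·y = 2.33 × 2.41 = 5.615 m². Wetted perimeter P = b + 2y = 2.33 + 2×2.41 = 7.15 m.
Hydraulic radius R = A/P = 5.615/7.15 = 0.7854 m.
From Manning's equation, S = [nQ / (1 A R^(2/3))]² = [0.032 × 2.67 / (1 × 5.615 × 0.7854^(2/3))]² = 0.00032.

S = 0.00032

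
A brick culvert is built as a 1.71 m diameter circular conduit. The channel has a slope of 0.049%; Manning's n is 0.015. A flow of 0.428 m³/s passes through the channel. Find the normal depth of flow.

Manning's equation rearranged: A R^(2/3) = nQ / (1·√S) = 0.015 × 0.428 / (√0.00049) = 0.29.
Try y = 0.6 m: A R^(2/3) = 0.3443 — too large.
Try y = 0.548 m: A R^(2/3) = 0.2898 — close enough.

y_n = 0.548 m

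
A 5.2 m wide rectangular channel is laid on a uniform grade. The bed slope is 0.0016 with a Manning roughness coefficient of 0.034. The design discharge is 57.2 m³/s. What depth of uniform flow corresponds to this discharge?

Manning's equation rearranged: A R^(2/3) = nQ / (1·√S) = 0.034 × 57.2 / (√0.0016) = 48.62.
Trying y = 7.15 m: A R^(2/3) = 57.17 — too large.
Trying y = 4.32 m: A R^(2/3) = 31.03 — too small.
Trying y = 6.24 m: A R^(2/3) = 48.64 — close enough.

y_n = 6.24 m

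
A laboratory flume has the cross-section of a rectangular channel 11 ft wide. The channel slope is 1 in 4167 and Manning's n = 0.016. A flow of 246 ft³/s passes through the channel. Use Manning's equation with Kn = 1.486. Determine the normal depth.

y_n = 7.26 ft

Manning's equation rearranged: A R^(2/3) = nQ / (1.486·√S) = 0.016 × 246 / (1.486 × √0.00024) = 171.
At y = 5.03 ft: A R^(2/3) = 105.3 — short.
At y = 7.96 ft: A R^(2/3) = 192.2 — over.
At y = 7.26 ft: A R^(2/3) = 170.9 — matches.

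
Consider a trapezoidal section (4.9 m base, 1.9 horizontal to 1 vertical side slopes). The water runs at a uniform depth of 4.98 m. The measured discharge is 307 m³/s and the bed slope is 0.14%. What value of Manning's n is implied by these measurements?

n = 0.017

With bottom width b = 4.9 m and side slope z = 1.9: A = (b + zy)y = (4.9 + 1.9×4.98)×4.98 = 71.52 m²; P = b + 2y√(1+z²) = 4.9 + 2×4.98×2.147 = 26.29 m.
Hydraulic radius R = A/P = 71.52/26.29 = 2.721 m.
Rearranging Manning's equation: n = (1/Q) A R^(2/3) S^(1/2) = (1/307) × 71.52 × 2.721^(2/3) × √0.0014 = 0.017.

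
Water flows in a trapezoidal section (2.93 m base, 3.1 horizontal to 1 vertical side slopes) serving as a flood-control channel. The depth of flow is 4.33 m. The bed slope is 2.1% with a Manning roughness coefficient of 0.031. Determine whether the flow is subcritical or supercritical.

With bottom width b = 2.93 m and side slope z = 3.1: A = (b + zy)y = (2.93 + 3.1×4.33)×4.33 = 70.81 m²; P = b + 2y√(1+z²) = 2.93 + 2×4.33×3.257 = 31.14 m.
Hydraulic radius R = A/P = 70.81/31.14 = 2.274 m.
V = (1/n) R^(2/3) √S = (1/0.031) × 2.274^(2/3) × √0.021 = 8.084 m/s. Hydraulic depth D_h = A/T = 70.81/29.78 = 2.378 m.
Froude number Fr = V/√(g·D_h) = 8.084/√(9.81×2.378) = 1.67, which is greater than 1, so the flow is supercritical.

supercritical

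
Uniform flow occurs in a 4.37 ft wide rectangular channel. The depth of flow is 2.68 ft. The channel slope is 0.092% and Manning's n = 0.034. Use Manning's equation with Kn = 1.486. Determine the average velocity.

Flow area A = b·y = 4.37 × 2.68 = 11.71 ft². Wetted perimeter P = b + 2y = 4.37 + 2×2.68 = 9.73 ft.
Hydraulic radius R = A/P = 11.71/9.73 = 1.204 ft.
From Manning's equation, V = (1.486/n) R^(2/3) S^(1/2) = (1.486/0.034) × 1.204^(2/3) × 0.00092^(1/2) = 1.5 ft/s.

V = 1.5 ft/s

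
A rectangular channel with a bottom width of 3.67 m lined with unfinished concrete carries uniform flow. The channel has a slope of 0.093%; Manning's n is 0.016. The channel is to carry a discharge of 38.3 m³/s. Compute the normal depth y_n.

y_n = 4.57 m

Manning's equation rearranged: A R^(2/3) = nQ / (1·√S) = 0.016 × 38.3 / (√0.00093) = 20.09.
Try y = 5.24 m: A R^(2/3) = 23.6 — too large.
Try y = 4.57 m: A R^(2/3) = 20.07 — matches.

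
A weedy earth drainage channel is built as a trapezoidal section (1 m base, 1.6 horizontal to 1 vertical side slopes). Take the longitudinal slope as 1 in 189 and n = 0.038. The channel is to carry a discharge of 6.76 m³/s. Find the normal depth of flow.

Manning's equation rearranged: A R^(2/3) = nQ / (1·√S) = 0.038 × 6.76 / (√0.005291) = 3.532.
Try y = 1.12 m: A R^(2/3) = 2.22 — low.
Try y = 1.38 m: A R^(2/3) = 3.534 — ≈ 3.532.

y_n = 1.38 m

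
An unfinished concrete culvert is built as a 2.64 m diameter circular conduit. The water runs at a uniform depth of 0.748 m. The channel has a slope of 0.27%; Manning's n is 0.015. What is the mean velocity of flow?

V = 1.97 m/s

For a circular section of diameter D = 2.64 m at depth y = 0.748 m, the central angle is θ = 2 arccos(1 − 2y/D) = 2.245 rad. Then A = (D²/8)(θ − sin θ) = 1.276 m² and P = Dθ/2 = 2.964 m.
Hydraulic radius R = A/P = 1.276/2.964 = 0.4304 m.
From Manning's equation, V = (1/n) R^(2/3) S^(1/2) = (1/0.015) × 0.4304^(2/3) × 0.0027^(1/2) = 1.97 m/s.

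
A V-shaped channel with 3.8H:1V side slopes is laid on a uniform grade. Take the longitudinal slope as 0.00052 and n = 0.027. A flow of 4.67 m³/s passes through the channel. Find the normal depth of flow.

Manning's equation rearranged: A R^(2/3) = nQ / (1·√S) = 0.027 × 4.67 / (√0.00052) = 5.529.
Try y = 1.74 m: A R^(2/3) = 10.25 — over.
Try y = 1.38 m: A R^(2/3) = 5.526 — ≈ 5.529.

y_n = 1.38 m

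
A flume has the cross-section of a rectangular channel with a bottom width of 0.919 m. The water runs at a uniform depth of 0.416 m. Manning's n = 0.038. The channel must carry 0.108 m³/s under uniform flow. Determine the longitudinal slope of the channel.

S = 0.000877

Flow area A = b·y = 0.919 × 0.416 = 0.3823 m². Wetted perimeter P = b + 2y = 0.919 + 2×0.416 = 1.751 m.
Hydraulic radius R = A/P = 0.3823/1.751 = 0.2183 m.
From Manning's equation, S = [nQ / (1 A R^(2/3))]² = [0.038 × 0.108 / (1 × 0.3823 × 0.2183^(2/3))]² = 0.000877.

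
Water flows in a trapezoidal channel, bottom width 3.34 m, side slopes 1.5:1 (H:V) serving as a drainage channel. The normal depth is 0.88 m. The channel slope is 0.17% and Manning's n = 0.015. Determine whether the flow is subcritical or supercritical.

With bottom width b = 3.34 m and side slope z = 1.5: A = (b + zy)y = (3.34 + 1.5×0.88)×0.88 = 4.101 m²; P = b + 2y√(1+z²) = 3.34 + 2×0.88×1.803 = 6.513 m.
Hydraulic radius R = A/P = 4.101/6.513 = 0.6296 m.
V = (1/n) R^(2/3) √S = (1/0.015) × 0.6296^(2/3) × √0.0017 = 2.019 m/s. Hydraulic depth D_h = A/T = 4.101/5.98 = 0.6858 m.
Froude number Fr = V/√(g·D_h) = 2.019/√(9.81×0.6858) = 0.779, which is less than 1, so the flow is subcritical.

subcritical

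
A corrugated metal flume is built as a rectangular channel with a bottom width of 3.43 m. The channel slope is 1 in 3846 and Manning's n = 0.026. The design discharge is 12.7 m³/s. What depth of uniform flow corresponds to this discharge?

y_n = 5.06 m

Manning's equation rearranged: A R^(2/3) = nQ / (1·√S) = 0.026 × 12.7 / (√0.00026) = 20.48.
Trying y = 5.87 m: A R^(2/3) = 24.32 — high.
Trying y = 4.23 m: A R^(2/3) = 16.57 — low.
Trying y = 5.06 m: A R^(2/3) = 20.47 — close enough.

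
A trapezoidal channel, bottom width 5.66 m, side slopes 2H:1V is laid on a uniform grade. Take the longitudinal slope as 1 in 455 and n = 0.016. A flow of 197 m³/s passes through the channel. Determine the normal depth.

Manning's equation rearranged: A R^(2/3) = nQ / (1·√S) = 0.016 × 197 / (√0.002198) = 67.23.
At y = 4.3 m: A R^(2/3) = 111.8 — over.
At y = 3.38 m: A R^(2/3) = 67.1 — ≈ 67.23.

y_n = 3.38 m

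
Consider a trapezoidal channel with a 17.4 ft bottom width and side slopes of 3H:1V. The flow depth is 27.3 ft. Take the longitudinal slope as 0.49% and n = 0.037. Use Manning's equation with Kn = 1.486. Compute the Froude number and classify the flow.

With bottom width b = 17.4 ft and side slope z = 3: A = (b + zy)y = (17.4 + 3×27.3)×27.3 = 2711 ft²; P = b + 2y√(1+z²) = 17.4 + 2×27.3×3.162 = 190.1 ft.
Hydraulic radius R = A/P = 2711/190.1 = 14.26 ft.
V = (1.486/n) R^(2/3) √S = (1.486/0.037) × 14.26^(2/3) × √0.0049 = 16.53 ft/s. Hydraulic depth D_h = A/T = 2711/181.2 = 14.96 ft.
Froude number Fr = V/√(g·D_h) = 16.53/√(32.2×14.96) = 0.753, which is less than 1, so the flow is subcritical.

subcritical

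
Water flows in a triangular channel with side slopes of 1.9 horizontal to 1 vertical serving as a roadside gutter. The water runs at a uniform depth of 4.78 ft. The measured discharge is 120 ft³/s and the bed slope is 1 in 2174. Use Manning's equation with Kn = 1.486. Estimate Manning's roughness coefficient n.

For a triangular section with side slope z = 1.9: A = zy² = 1.9×4.78² = 43.41 ft²; P = 2y√(1+z²) = 2×4.78×2.147 = 20.53 ft.
Hydraulic radius R = A/P = 43.41/20.53 = 2.115 ft.
Rearranging Manning's equation: n = (1.486/Q) A R^(2/3) S^(1/2) = (1.486/120) × 43.41 × 2.115^(2/3) × √0.00046 = 0.019.

n = 0.019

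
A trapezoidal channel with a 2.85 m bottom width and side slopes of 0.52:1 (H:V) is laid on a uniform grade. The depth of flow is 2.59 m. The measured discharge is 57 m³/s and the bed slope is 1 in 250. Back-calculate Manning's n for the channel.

With bottom width b = 2.85 m and side slope z = 0.52: A = (b + zy)y = (2.85 + 0.52×2.59)×2.59 = 10.87 m²; P = b + 2y√(1+z²) = 2.85 + 2×2.59×1.127 = 8.688 m.
Hydraulic radius R = A/P = 10.87/8.688 = 1.251 m.
Rearranging Manning's equation: n = (1/Q) A R^(2/3) S^(1/2) = (1/57) × 10.87 × 1.251^(2/3) × √0.004 = 0.014.

n = 0.014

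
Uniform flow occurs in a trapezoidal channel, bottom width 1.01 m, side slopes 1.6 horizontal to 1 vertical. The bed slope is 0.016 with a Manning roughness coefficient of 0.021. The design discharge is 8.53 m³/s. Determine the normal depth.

Manning's equation rearranged: A R^(2/3) = nQ / (1·√S) = 0.021 × 8.53 / (√0.016) = 1.416.
At y = 1.1 m: A R^(2/3) = 2.144 — too large.
At y = 0.691 m: A R^(2/3) = 0.7991 — too small.
At y = 0.908 m: A R^(2/3) = 1.416 — ≈ 1.416.

y_n = 0.908 m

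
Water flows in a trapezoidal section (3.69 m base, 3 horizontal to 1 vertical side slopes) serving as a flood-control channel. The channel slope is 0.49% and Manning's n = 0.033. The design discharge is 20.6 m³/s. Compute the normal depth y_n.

Manning's equation rearranged: A R^(2/3) = nQ / (1·√S) = 0.033 × 20.6 / (√0.0049) = 9.711.
At y = 1.04 m: A R^(2/3) = 5.529 — low.
At y = 1.63 m: A R^(2/3) = 13.98 — high.
At y = 1.37 m: A R^(2/3) = 9.701 — ≈ 9.711.

y_n = 1.37 m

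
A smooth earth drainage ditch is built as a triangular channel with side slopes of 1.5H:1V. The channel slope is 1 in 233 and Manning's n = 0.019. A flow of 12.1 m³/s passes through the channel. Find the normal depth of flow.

y_n = 1.71 m

Manning's equation rearranged: A R^(2/3) = nQ / (1·√S) = 0.019 × 12.1 / (√0.004292) = 3.509.
Try y = 1.38 m: A R^(2/3) = 1.973 — too small.
Try y = 1.71 m: A R^(2/3) = 3.495 — ≈ 3.509.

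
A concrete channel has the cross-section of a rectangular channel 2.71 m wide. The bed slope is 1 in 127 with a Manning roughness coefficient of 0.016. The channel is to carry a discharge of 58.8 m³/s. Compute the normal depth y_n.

Manning's equation rearranged: A R^(2/3) = nQ / (1·√S) = 0.016 × 58.8 / (√0.007874) = 10.6.
Trying y = 4.94 m: A R^(2/3) = 13.95 — over.
Trying y = 2.71 m: A R^(2/3) = 6.863 — short.
Trying y = 3.9 m: A R^(2/3) = 10.61 — matches.

y_n = 3.9 m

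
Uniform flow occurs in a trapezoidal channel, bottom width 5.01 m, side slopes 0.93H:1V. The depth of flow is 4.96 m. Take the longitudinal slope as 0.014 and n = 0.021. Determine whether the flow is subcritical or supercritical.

supercritical

With bottom width b = 5.01 m and side slope z = 0.93: A = (b + zy)y = (5.01 + 0.93×4.96)×4.96 = 47.73 m²; P = b + 2y√(1+z²) = 5.01 + 2×4.96×1.366 = 18.56 m.
Hydraulic radius R = A/P = 47.73/18.56 = 2.572 m.
V = (1/n) R^(2/3) √S = (1/0.021) × 2.572^(2/3) × √0.014 = 10.58 m/s. Hydraulic depth D_h = A/T = 47.73/14.24 = 3.353 m.
Froude number Fr = V/√(g·D_h) = 10.58/√(9.81×3.353) = 1.84, which is greater than 1, so the flow is supercritical.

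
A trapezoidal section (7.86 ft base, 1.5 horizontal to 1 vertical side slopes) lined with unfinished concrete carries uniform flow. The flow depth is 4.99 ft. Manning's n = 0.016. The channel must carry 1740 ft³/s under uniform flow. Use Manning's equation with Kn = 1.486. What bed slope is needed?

S = 0.0141

With bottom width b = 7.86 ft and side slope z = 1.5: A = (b + zy)y = (7.86 + 1.5×4.99)×4.99 = 76.57 ft²; P = b + 2y√(1+z²) = 7.86 + 2×4.99×1.803 = 25.85 ft.
Hydraulic radius R = A/P = 76.57/25.85 = 2.962 ft.
From Manning's equation, S = [nQ / (1.486 A R^(2/3))]² = [0.016 × 1740 / (1.486 × 76.57 × 2.962^(2/3))]² = 0.0141.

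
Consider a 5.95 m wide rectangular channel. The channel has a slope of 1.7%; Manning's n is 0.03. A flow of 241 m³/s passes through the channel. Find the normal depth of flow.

y_n = 5.91 m

Manning's equation rearranged: A R^(2/3) = nQ / (1·√S) = 0.03 × 241 / (√0.017) = 55.45.
Try y = 5.2 m: A R^(2/3) = 47.34 — short.
Try y = 6.98 m: A R^(2/3) = 67.8 — over.
Try y = 5.91 m: A R^(2/3) = 55.43 — matches.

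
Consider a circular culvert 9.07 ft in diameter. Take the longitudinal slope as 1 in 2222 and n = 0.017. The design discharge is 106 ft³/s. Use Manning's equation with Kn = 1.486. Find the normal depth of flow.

Manning's equation rearranged: A R^(2/3) = nQ / (1.486·√S) = 0.017 × 106 / (1.486 × √0.00045) = 57.16.
At y = 5.25 ft: A R^(2/3) = 70.86 — over.
At y = 4.02 ft: A R^(2/3) = 45.22 — short.
At y = 4.6 ft: A R^(2/3) = 57.12 — ≈ 57.16.

y_n = 4.6 ft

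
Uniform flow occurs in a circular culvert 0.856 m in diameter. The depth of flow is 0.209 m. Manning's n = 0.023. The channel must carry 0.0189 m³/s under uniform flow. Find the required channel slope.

For a circular section of diameter D = 0.856 m at depth y = 0.209 m, the central angle is θ = 2 arccos(1 − 2y/D) = 2.067 rad. Then A = (D²/8)(θ − sin θ) = 0.1088 m² and P = Dθ/2 = 0.8848 m.
Hydraulic radius R = A/P = 0.1088/0.8848 = 0.123 m.
From Manning's equation, S = [nQ / (1 A R^(2/3))]² = [0.023 × 0.0189 / (1 × 0.1088 × 0.123^(2/3))]² = 0.000261.

S = 0.000261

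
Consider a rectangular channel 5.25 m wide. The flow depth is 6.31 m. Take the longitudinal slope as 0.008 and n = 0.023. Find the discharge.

Flow area A = b·y = 5.25 × 6.31 = 33.13 m². Wetted perimeter P = b + 2y = 5.25 + 2×6.31 = 17.87 m.
Hydraulic radius R = A/P = 33.13/17.87 = 1.854 m.
Manning's equation: Q = (1/n) A R^(2/3) S^(1/2) = (1/0.023) × 33.13 × 1.854^(2/3) × 0.008^(1/2) = 194 m³/s.

Q = 194 m³/s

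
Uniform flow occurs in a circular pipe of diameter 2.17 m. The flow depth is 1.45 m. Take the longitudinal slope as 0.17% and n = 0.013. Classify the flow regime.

subcritical

For a circular section of diameter D = 2.17 m at depth y = 1.45 m, the central angle is θ = 2 arccos(1 − 2y/D) = 3.828 rad. Then A = (D²/8)(θ − sin θ) = 2.626 m² and P = Dθ/2 = 4.153 m.
Hydraulic radius R = A/P = 2.626/4.153 = 0.6323 m.
V = (1/n) R^(2/3) √S = (1/0.013) × 0.6323^(2/3) × √0.0017 = 2.336 m/s. Hydraulic depth D_h = A/T = 2.626/2.044 = 1.285 m.
Froude number Fr = V/√(g·D_h) = 2.336/√(9.81×1.285) = 0.658, which is less than 1, so the flow is subcritical.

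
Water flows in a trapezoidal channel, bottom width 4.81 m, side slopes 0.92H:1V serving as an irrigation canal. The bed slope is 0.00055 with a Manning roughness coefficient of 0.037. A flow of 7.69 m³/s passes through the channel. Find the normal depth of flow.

Manning's equation rearranged: A R^(2/3) = nQ / (1·√S) = 0.037 × 7.69 / (√0.00055) = 12.13.
Try y = 1.52 m: A R^(2/3) = 9.783 — too small.
Try y = 2.04 m: A R^(2/3) = 16.39 — too large.
Try y = 1.72 m: A R^(2/3) = 12.13 — matches.

y_n = 1.72 m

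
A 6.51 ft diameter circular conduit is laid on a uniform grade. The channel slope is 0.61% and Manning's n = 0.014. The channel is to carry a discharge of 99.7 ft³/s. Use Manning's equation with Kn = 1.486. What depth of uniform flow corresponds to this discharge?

Manning's equation rearranged: A R^(2/3) = nQ / (1.486·√S) = 0.014 × 99.7 / (1.486 × √0.0061) = 12.03.
At y = 1.91 ft: A R^(2/3) = 8.638 — low.
At y = 2.7 ft: A R^(2/3) = 16.58 — high.
At y = 2.27 ft: A R^(2/3) = 12.02 — matches.

y_n = 2.27 ft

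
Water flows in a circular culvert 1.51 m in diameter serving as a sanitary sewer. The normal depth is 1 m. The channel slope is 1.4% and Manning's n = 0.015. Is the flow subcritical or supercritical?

For a circular section of diameter D = 1.51 m at depth y = 1 m, the central angle is θ = 2 arccos(1 − 2y/D) = 3.803 rad. Then A = (D²/8)(θ − sin θ) = 1.259 m² and P = Dθ/2 = 2.871 m.
Hydraulic radius R = A/P = 1.259/2.871 = 0.4384 m.
V = (1/n) R^(2/3) √S = (1/0.015) × 0.4384^(2/3) × √0.014 = 4.552 m/s. Hydraulic depth D_h = A/T = 1.259/1.428 = 0.8813 m.
Froude number Fr = V/√(g·D_h) = 4.552/√(9.81×0.8813) = 1.55, which is greater than 1, so the flow is supercritical.

supercritical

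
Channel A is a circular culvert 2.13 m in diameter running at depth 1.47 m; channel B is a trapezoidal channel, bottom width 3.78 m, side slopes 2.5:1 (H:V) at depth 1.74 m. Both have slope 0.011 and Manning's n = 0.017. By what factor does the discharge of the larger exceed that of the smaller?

7.72

Channel A: For a circular section of diameter D = 2.13 m at depth y = 1.47 m, the central angle is θ = 2 arccos(1 − 2y/D) = 3.922 rad. Then A = (D²/8)(θ − sin θ) = 2.623 m² and P = Dθ/2 = 4.177 m. Hydraulic radius R = A/P = 2.623/4.177 = 0.628 m. Q_A = (1/0.017)·2.623·0.628^(2/3)·√0.011 = 11.87 m³/s.
Channel B: With bottom width b = 3.78 m and side slope z = 2.5: A = (b + zy)y = (3.78 + 2.5×1.74)×1.74 = 14.15 m²; P = b + 2y√(1+z²) = 3.78 + 2×1.74×2.693 = 13.15 m. Hydraulic radius R = A/P = 14.15/13.15 = 1.076 m. Q_B = (1/0.017)·14.15·1.076^(2/3)·√0.011 = 91.63 m³/s.
The larger discharge is 91.63 m³/s and the smaller is 11.87 m³/s; the ratio is 7.72.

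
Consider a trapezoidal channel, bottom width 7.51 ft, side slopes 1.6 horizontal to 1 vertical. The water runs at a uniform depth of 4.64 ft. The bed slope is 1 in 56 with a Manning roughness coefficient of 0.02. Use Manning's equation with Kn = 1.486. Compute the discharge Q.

With bottom width b = 7.51 ft and side slope z = 1.6: A = (b + zy)y = (7.51 + 1.6×4.64)×4.64 = 69.29 ft²; P = b + 2y√(1+z²) = 7.51 + 2×4.64×1.887 = 25.02 ft.
Hydraulic radius R = A/P = 69.29/25.02 = 2.77 ft.
Manning's equation: Q = (1.486/n) A R^(2/3) S^(1/2) = (1.486/0.02) × 69.29 × 2.77^(2/3) × 0.01786^(1/2) = 1360 ft³/s.

Q = 1360 ft³/s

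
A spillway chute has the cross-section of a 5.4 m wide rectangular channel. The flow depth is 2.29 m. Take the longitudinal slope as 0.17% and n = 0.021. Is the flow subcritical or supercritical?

subcritical

Flow area A = b·y = 5.4 × 2.29 = 12.37 m². Wetted perimeter P = b + 2y = 5.4 + 2×2.29 = 9.98 m.
Hydraulic radius R = A/P = 12.37/9.98 = 1.239 m.
V = (1/n) R^(2/3) √S = (1/0.021) × 1.239^(2/3) × √0.0017 = 2.265 m/s. Hydraulic depth D_h = A/T = 12.37/5.4 = 2.29 m.
Froude number Fr = V/√(g·D_h) = 2.265/√(9.81×2.29) = 0.478, which is less than 1, so the flow is subcritical.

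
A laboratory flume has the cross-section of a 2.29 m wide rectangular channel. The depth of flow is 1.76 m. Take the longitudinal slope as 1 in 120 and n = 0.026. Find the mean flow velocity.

Flow area A = b·y = 2.29 × 1.76 = 4.03 m². Wetted perimeter P = b + 2y = 2.29 + 2×1.76 = 5.81 m.
Hydraulic radius R = A/P = 4.03/5.81 = 0.6937 m.
From Manning's equation, V = (1/n) R^(2/3) S^(1/2) = (1/0.026) × 0.6937^(2/3) × 0.008333^(1/2) = 2.75 m/s.

V = 2.75 m/s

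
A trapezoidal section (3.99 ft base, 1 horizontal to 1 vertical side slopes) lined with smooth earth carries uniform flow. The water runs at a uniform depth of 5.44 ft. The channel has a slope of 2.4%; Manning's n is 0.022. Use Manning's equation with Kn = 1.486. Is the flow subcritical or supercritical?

supercritical

With bottom width b = 3.99 ft and side slope z = 1: A = (b + zy)y = (3.99 + 1×5.44)×5.44 = 51.3 ft²; P = b + 2y√(1+z²) = 3.99 + 2×5.44×1.414 = 19.38 ft.
Hydraulic radius R = A/P = 51.3/19.38 = 2.647 ft.
V = (1.486/n) R^(2/3) √S = (1.486/0.022) × 2.647^(2/3) × √0.024 = 20.03 ft/s. Hydraulic depth D_h = A/T = 51.3/14.87 = 3.45 ft.
Froude number Fr = V/√(g·D_h) = 20.03/√(32.2×3.45) = 1.9, which is greater than 1, so the flow is supercritical.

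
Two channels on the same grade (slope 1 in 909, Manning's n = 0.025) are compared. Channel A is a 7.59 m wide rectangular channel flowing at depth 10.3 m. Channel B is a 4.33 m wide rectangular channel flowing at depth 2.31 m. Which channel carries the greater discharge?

Channel A: Flow area A = b·y = 7.59 × 10.3 = 78.18 m². Wetted perimeter P = b + 2y = 7.59 + 2×10.3 = 28.19 m. Hydraulic radius R = A/P = 78.18/28.19 = 2.773 m. Q_A = (1/0.025)·78.18·2.773^(2/3)·√0.0011 = 204.7 m³/s.
Channel B: Flow area A = b·y = 4.33 × 2.31 = 10 m². Wetted perimeter P = b + 2y = 4.33 + 2×2.31 = 8.95 m. Hydraulic radius R = A/P = 10/8.95 = 1.118 m. Q_B = (1/0.025)·10·1.118^(2/3)·√0.0011 = 14.29 m³/s.
Q_A = 204.7 m³/s vs Q_B = 14.29 m³/s, so channel A carries more.

channel A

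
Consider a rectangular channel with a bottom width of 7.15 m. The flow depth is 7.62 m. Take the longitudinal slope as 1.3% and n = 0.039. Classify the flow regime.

subcritical

Flow area A = b·y = 7.15 × 7.62 = 54.48 m². Wetted perimeter P = b + 2y = 7.15 + 2×7.62 = 22.39 m.
Hydraulic radius R = A/P = 54.48/22.39 = 2.433 m.
V = (1/n) R^(2/3) √S = (1/0.039) × 2.433^(2/3) × √0.013 = 5.289 m/s. Hydraulic depth D_h = A/T = 54.48/7.15 = 7.62 m.
Froude number Fr = V/√(g·D_h) = 5.289/√(9.81×7.62) = 0.612, which is less than 1, so the flow is subcritical.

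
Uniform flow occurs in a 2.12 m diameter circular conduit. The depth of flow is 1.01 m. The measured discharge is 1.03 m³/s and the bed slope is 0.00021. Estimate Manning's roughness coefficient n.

n = 0.015

For a circular section of diameter D = 2.12 m at depth y = 1.01 m, the central angle is θ = 2 arccos(1 − 2y/D) = 3.047 rad. Then A = (D²/8)(θ − sin θ) = 1.659 m² and P = Dθ/2 = 3.23 m.
Hydraulic radius R = A/P = 1.659/3.23 = 0.5136 m.
Rearranging Manning's equation: n = (1/Q) A R^(2/3) S^(1/2) = (1/1.03) × 1.659 × 0.5136^(2/3) × √0.00021 = 0.015.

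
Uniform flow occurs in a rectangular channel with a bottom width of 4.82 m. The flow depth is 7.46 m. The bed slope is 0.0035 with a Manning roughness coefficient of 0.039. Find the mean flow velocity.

Flow area A = b·y = 4.82 × 7.46 = 35.96 m². Wetted perimeter P = b + 2y = 4.82 + 2×7.46 = 19.74 m.
Hydraulic radius R = A/P = 35.96/19.74 = 1.822 m.
From Manning's equation, V = (1/n) R^(2/3) S^(1/2) = (1/0.039) × 1.822^(2/3) × 0.0035^(1/2) = 2.26 m/s.

V = 2.26 m/s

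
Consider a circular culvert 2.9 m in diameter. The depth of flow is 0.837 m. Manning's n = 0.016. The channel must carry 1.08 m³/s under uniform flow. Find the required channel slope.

S = 0.000318

For a circular section of diameter D = 2.9 m at depth y = 0.837 m, the central angle is θ = 2 arccos(1 − 2y/D) = 2.269 rad. Then A = (D²/8)(θ − sin θ) = 1.579 m² and P = Dθ/2 = 3.289 m.
Hydraulic radius R = A/P = 1.579/3.289 = 0.4801 m.
From Manning's equation, S = [nQ / (1 A R^(2/3))]² = [0.016 × 1.08 / (1 × 1.579 × 0.4801^(2/3))]² = 0.000318.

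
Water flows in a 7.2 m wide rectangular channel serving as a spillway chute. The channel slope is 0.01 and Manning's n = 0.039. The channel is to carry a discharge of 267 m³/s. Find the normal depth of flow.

y_n = 7.91 m

Manning's equation rearranged: A R^(2/3) = nQ / (1·√S) = 0.039 × 267 / (√0.01) = 104.1.
Try y = 5.68 m: A R^(2/3) = 69.25 — short.
Try y = 9.58 m: A R^(2/3) = 131 — over.
Try y = 7.91 m: A R^(2/3) = 104.2 — ≈ 104.1.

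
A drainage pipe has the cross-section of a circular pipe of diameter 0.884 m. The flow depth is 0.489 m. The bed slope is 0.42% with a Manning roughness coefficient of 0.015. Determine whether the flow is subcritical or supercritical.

For a circular section of diameter D = 0.884 m at depth y = 0.489 m, the central angle is θ = 2 arccos(1 − 2y/D) = 3.355 rad. Then A = (D²/8)(θ − sin θ) = 0.3483 m² and P = Dθ/2 = 1.483 m.
Hydraulic radius R = A/P = 0.3483/1.483 = 0.2349 m.
V = (1/n) R^(2/3) √S = (1/0.015) × 0.2349^(2/3) × √0.0042 = 1.645 m/s. Hydraulic depth D_h = A/T = 0.3483/0.879 = 0.3963 m.
Froude number Fr = V/√(g·D_h) = 1.645/√(9.81×0.3963) = 0.834, which is less than 1, so the flow is subcritical.

subcritical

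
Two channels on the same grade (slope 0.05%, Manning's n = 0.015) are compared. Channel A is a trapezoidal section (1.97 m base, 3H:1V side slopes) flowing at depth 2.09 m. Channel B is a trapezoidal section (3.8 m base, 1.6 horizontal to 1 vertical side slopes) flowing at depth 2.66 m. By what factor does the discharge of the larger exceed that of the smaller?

1.53

Channel A: With bottom width b = 1.97 m and side slope z = 3: A = (b + zy)y = (1.97 + 3×2.09)×2.09 = 17.22 m²; P = b + 2y√(1+z²) = 1.97 + 2×2.09×3.162 = 15.19 m. Hydraulic radius R = A/P = 17.22/15.19 = 1.134 m. Q_A = (1/0.015)·17.22·1.134^(2/3)·√0.0005 = 27.92 m³/s.
Channel B: With bottom width b = 3.8 m and side slope z = 1.6: A = (b + zy)y = (3.8 + 1.6×2.66)×2.66 = 21.43 m²; P = b + 2y√(1+z²) = 3.8 + 2×2.66×1.887 = 13.84 m. Hydraulic radius R = A/P = 21.43/13.84 = 1.549 m. Q_B = (1/0.015)·21.43·1.549^(2/3)·√0.0005 = 42.76 m³/s.
The larger discharge is 42.76 m³/s and the smaller is 27.92 m³/s; the ratio is 1.53.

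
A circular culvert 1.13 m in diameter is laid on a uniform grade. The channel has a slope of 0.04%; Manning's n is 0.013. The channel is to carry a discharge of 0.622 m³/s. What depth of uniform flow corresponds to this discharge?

y_n = 0.868 m

Manning's equation rearranged: A R^(2/3) = nQ / (1·√S) = 0.013 × 0.622 / (√0.0004) = 0.4043.
Try y = 0.654 m: A R^(2/3) = 0.2743 — too small.
Try y = 0.954 m: A R^(2/3) = 0.4426 — too large.
Try y = 0.868 m: A R^(2/3) = 0.4045 — ≈ 0.4043.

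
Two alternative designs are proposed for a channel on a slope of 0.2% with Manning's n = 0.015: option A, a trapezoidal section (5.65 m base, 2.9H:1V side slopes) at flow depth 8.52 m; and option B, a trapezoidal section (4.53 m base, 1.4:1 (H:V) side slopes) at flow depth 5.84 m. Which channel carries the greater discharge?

Channel A: With bottom width b = 5.65 m and side slope z = 2.9: A = (b + zy)y = (5.65 + 2.9×8.52)×8.52 = 258.7 m²; P = b + 2y√(1+z²) = 5.65 + 2×8.52×3.068 = 57.92 m. Hydraulic radius R = A/P = 258.7/57.92 = 4.466 m. Q_A = (1/0.015)·258.7·4.466^(2/3)·√0.002 = 2091 m³/s.
Channel B: With bottom width b = 4.53 m and side slope z = 1.4: A = (b + zy)y = (4.53 + 1.4×5.84)×5.84 = 74.2 m²; P = b + 2y√(1+z²) = 4.53 + 2×5.84×1.72 = 24.63 m. Hydraulic radius R = A/P = 74.2/24.63 = 3.013 m. Q_B = (1/0.015)·74.2·3.013^(2/3)·√0.002 = 461.5 m³/s.
Q_A = 2091 m³/s vs Q_B = 461.5 m³/s, so channel A carries more.

channel A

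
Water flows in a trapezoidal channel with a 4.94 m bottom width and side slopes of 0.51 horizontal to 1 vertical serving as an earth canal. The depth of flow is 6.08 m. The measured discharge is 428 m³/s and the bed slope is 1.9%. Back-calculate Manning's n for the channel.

n = 0.03

With bottom width b = 4.94 m and side slope z = 0.51: A = (b + zy)y = (4.94 + 0.51×6.08)×6.08 = 48.89 m²; P = b + 2y√(1+z²) = 4.94 + 2×6.08×1.123 = 18.59 m.
Hydraulic radius R = A/P = 48.89/18.59 = 2.63 m.
Rearranging Manning's equation: n = (1/Q) A R^(2/3) S^(1/2) = (1/428) × 48.89 × 2.63^(2/3) × √0.019 = 0.03.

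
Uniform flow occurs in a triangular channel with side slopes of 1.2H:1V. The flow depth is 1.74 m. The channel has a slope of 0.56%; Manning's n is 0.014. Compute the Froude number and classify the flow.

supercritical

For a triangular section with side slope z = 1.2: A = zy² = 1.2×1.74² = 3.633 m²; P = 2y√(1+z²) = 2×1.74×1.562 = 5.436 m.
Hydraulic radius R = A/P = 3.633/5.436 = 0.6684 m.
V = (1/n) R^(2/3) √S = (1/0.014) × 0.6684^(2/3) × √0.0056 = 4.086 m/s. Hydraulic depth D_h = A/T = 3.633/4.176 = 0.87 m.
Froude number Fr = V/√(g·D_h) = 4.086/√(9.81×0.87) = 1.4, which is greater than 1, so the flow is supercritical.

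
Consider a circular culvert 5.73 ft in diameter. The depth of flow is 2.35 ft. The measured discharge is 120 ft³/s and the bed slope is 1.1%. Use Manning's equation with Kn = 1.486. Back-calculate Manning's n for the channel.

n = 0.015

For a circular section of diameter D = 5.73 ft at depth y = 2.35 ft, the central angle is θ = 2 arccos(1 − 2y/D) = 2.78 rad. Then A = (D²/8)(θ − sin θ) = 9.958 ft² and P = Dθ/2 = 7.965 ft.
Hydraulic radius R = A/P = 9.958/7.965 = 1.25 ft.
Rearranging Manning's equation: n = (1.486/Q) A R^(2/3) S^(1/2) = (1.486/120) × 9.958 × 1.25^(2/3) × √0.011 = 0.015.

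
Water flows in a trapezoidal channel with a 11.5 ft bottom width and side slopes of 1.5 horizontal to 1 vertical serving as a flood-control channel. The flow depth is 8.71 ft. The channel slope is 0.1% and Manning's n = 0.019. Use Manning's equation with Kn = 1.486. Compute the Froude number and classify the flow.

With bottom width b = 11.5 ft and side slope z = 1.5: A = (b + zy)y = (11.5 + 1.5×8.71)×8.71 = 214 ft²; P = b + 2y√(1+z²) = 11.5 + 2×8.71×1.803 = 42.9 ft.
Hydraulic radius R = A/P = 214/42.9 = 4.987 ft.
V = (1.486/n) R^(2/3) √S = (1.486/0.019) × 4.987^(2/3) × √0.001 = 7.219 ft/s. Hydraulic depth D_h = A/T = 214/37.63 = 5.686 ft.
Froude number Fr = V/√(g·D_h) = 7.219/√(32.2×5.686) = 0.534, which is less than 1, so the flow is subcritical.

subcritical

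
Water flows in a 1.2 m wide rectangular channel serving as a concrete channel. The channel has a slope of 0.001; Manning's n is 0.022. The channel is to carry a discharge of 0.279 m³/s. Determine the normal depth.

y_n = 0.413 m

Manning's equation rearranged: A R^(2/3) = nQ / (1·√S) = 0.022 × 0.279 / (√0.001) = 0.1941.
At y = 0.285 m: A R^(2/3) = 0.1143 — short.
At y = 0.413 m: A R^(2/3) = 0.1938 — ≈ 0.1941.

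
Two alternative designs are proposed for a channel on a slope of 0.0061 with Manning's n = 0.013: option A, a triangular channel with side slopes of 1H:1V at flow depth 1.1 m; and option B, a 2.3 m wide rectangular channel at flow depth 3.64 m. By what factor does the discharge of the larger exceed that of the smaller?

11.9

Channel A: For a triangular section with side slope z = 1: A = zy² = 1×1.1² = 1.21 m²; P = 2y√(1+z²) = 2×1.1×1.414 = 3.111 m. Hydraulic radius R = A/P = 1.21/3.111 = 0.3889 m. Q_A = (1/0.013)·1.21·0.3889^(2/3)·√0.0061 = 3.873 m³/s.
Channel B: Flow area A = b·y = 2.3 × 3.64 = 8.372 m². Wetted perimeter P = b + 2y = 2.3 + 2×3.64 = 9.58 m. Hydraulic radius R = A/P = 8.372/9.58 = 0.8739 m. Q_B = (1/0.013)·8.372·0.8739^(2/3)·√0.0061 = 45.98 m³/s.
The larger discharge is 45.98 m³/s and the smaller is 3.873 m³/s; the ratio is 11.9.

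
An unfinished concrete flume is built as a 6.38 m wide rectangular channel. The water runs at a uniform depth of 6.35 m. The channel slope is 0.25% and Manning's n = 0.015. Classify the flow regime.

Flow area A = b·y = 6.38 × 6.35 = 40.51 m². Wetted perimeter P = b + 2y = 6.38 + 2×6.35 = 19.08 m.
Hydraulic radius R = A/P = 40.51/19.08 = 2.123 m.
V = (1/n) R^(2/3) √S = (1/0.015) × 2.123^(2/3) × √0.0025 = 5.507 m/s. Hydraulic depth D_h = A/T = 40.51/6.38 = 6.35 m.
Froude number Fr = V/√(g·D_h) = 5.507/√(9.81×6.35) = 0.698, which is less than 1, so the flow is subcritical.

subcritical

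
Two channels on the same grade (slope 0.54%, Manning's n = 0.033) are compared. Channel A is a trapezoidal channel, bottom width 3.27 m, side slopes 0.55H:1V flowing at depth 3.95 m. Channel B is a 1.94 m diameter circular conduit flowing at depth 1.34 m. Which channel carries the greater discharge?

Channel A: With bottom width b = 3.27 m and side slope z = 0.55: A = (b + zy)y = (3.27 + 0.55×3.95)×3.95 = 21.5 m²; P = b + 2y√(1+z²) = 3.27 + 2×3.95×1.141 = 12.29 m. Hydraulic radius R = A/P = 21.5/12.29 = 1.75 m. Q_A = (1/0.033)·21.5·1.75^(2/3)·√0.0054 = 69.51 m³/s.
Channel B: For a circular section of diameter D = 1.94 m at depth y = 1.34 m, the central angle is θ = 2 arccos(1 − 2y/D) = 3.924 rad. Then A = (D²/8)(θ − sin θ) = 2.178 m² and P = Dθ/2 = 3.807 m. Hydraulic radius R = A/P = 2.178/3.807 = 0.5722 m. Q_B = (1/0.033)·2.178·0.5722^(2/3)·√0.0054 = 3.343 m³/s.
Q_A = 69.51 m³/s vs Q_B = 3.343 m³/s, so channel A carries more.

channel A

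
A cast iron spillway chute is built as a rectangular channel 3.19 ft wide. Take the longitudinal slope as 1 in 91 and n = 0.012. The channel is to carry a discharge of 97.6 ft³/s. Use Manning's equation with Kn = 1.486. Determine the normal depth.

Manning's equation rearranged: A R^(2/3) = nQ / (1.486·√S) = 0.012 × 97.6 / (1.486 × √0.01099) = 7.519.
At y = 2.81 ft: A R^(2/3) = 9.068 — over.
At y = 1.96 ft: A R^(2/3) = 5.739 — short.
At y = 2.42 ft: A R^(2/3) = 7.52 — close enough.

y_n = 2.42 ft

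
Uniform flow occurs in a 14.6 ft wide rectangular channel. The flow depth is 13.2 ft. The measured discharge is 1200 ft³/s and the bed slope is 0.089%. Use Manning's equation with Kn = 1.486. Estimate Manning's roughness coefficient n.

n = 0.02

Flow area A = b·y = 14.6 × 13.2 = 192.7 ft². Wetted perimeter P = b + 2y = 14.6 + 2×13.2 = 41 ft.
Hydraulic radius R = A/P = 192.7/41 = 4.7 ft.
Rearranging Manning's equation: n = (1.486/Q) A R^(2/3) S^(1/2) = (1.486/1200) × 192.7 × 4.7^(2/3) × √0.00089 = 0.02.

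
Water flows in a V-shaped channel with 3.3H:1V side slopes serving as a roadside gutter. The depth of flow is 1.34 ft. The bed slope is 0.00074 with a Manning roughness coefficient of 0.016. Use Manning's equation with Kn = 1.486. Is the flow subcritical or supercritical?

For a triangular section with side slope z = 3.3: A = zy² = 3.3×1.34² = 5.925 ft²; P = 2y√(1+z²) = 2×1.34×3.448 = 9.241 ft.
Hydraulic radius R = A/P = 5.925/9.241 = 0.6412 ft.
V = (1.486/n) R^(2/3) √S = (1.486/0.016) × 0.6412^(2/3) × √0.00074 = 1.879 ft/s. Hydraulic depth D_h = A/T = 5.925/8.844 = 0.67 ft.
Froude number Fr = V/√(g·D_h) = 1.879/√(32.2×0.67) = 0.404, which is less than 1, so the flow is subcritical.

subcritical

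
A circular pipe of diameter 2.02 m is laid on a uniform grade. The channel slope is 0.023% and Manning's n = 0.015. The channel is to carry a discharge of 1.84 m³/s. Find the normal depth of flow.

y_n = 1.49 m

Manning's equation rearranged: A R^(2/3) = nQ / (1·√S) = 0.015 × 1.84 / (√0.00023) = 1.82.
Trying y = 1.09 m: A R^(2/3) = 1.154 — short.
Trying y = 1.86 m: A R^(2/3) = 2.182 — over.
Trying y = 1.49 m: A R^(2/3) = 1.817 — close enough.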